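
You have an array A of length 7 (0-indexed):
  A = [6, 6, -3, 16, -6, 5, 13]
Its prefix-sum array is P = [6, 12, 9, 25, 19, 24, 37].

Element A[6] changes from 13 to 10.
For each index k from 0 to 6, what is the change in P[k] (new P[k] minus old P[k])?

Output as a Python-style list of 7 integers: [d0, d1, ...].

Answer: [0, 0, 0, 0, 0, 0, -3]

Derivation:
Element change: A[6] 13 -> 10, delta = -3
For k < 6: P[k] unchanged, delta_P[k] = 0
For k >= 6: P[k] shifts by exactly -3
Delta array: [0, 0, 0, 0, 0, 0, -3]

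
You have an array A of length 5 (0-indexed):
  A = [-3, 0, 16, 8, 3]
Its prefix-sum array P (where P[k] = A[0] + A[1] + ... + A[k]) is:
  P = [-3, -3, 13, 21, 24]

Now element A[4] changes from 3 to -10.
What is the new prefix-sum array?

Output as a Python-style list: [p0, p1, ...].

Change: A[4] 3 -> -10, delta = -13
P[k] for k < 4: unchanged (A[4] not included)
P[k] for k >= 4: shift by delta = -13
  P[0] = -3 + 0 = -3
  P[1] = -3 + 0 = -3
  P[2] = 13 + 0 = 13
  P[3] = 21 + 0 = 21
  P[4] = 24 + -13 = 11

Answer: [-3, -3, 13, 21, 11]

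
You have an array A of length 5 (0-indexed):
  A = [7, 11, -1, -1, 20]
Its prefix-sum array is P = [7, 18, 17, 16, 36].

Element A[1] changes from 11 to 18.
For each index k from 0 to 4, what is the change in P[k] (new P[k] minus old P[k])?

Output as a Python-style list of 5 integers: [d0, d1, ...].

Answer: [0, 7, 7, 7, 7]

Derivation:
Element change: A[1] 11 -> 18, delta = 7
For k < 1: P[k] unchanged, delta_P[k] = 0
For k >= 1: P[k] shifts by exactly 7
Delta array: [0, 7, 7, 7, 7]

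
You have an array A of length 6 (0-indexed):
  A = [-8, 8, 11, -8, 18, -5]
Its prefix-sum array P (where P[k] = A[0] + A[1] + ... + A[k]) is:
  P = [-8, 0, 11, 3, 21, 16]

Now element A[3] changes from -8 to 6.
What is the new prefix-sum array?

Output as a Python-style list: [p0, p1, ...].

Change: A[3] -8 -> 6, delta = 14
P[k] for k < 3: unchanged (A[3] not included)
P[k] for k >= 3: shift by delta = 14
  P[0] = -8 + 0 = -8
  P[1] = 0 + 0 = 0
  P[2] = 11 + 0 = 11
  P[3] = 3 + 14 = 17
  P[4] = 21 + 14 = 35
  P[5] = 16 + 14 = 30

Answer: [-8, 0, 11, 17, 35, 30]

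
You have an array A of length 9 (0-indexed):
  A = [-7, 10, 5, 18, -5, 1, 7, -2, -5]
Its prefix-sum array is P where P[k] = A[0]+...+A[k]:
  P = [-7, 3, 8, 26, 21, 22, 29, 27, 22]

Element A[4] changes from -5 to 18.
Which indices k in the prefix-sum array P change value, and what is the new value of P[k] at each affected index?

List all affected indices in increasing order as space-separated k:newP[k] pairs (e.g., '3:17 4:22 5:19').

Answer: 4:44 5:45 6:52 7:50 8:45

Derivation:
P[k] = A[0] + ... + A[k]
P[k] includes A[4] iff k >= 4
Affected indices: 4, 5, ..., 8; delta = 23
  P[4]: 21 + 23 = 44
  P[5]: 22 + 23 = 45
  P[6]: 29 + 23 = 52
  P[7]: 27 + 23 = 50
  P[8]: 22 + 23 = 45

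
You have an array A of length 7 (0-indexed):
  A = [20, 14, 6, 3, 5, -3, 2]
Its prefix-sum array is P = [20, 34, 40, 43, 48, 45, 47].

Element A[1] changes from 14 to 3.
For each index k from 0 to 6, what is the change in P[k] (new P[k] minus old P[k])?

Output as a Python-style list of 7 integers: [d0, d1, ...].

Answer: [0, -11, -11, -11, -11, -11, -11]

Derivation:
Element change: A[1] 14 -> 3, delta = -11
For k < 1: P[k] unchanged, delta_P[k] = 0
For k >= 1: P[k] shifts by exactly -11
Delta array: [0, -11, -11, -11, -11, -11, -11]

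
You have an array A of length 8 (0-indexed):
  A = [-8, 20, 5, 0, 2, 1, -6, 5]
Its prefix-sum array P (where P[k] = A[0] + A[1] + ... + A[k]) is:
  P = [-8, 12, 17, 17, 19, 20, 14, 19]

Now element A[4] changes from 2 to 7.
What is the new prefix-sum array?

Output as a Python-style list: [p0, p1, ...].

Change: A[4] 2 -> 7, delta = 5
P[k] for k < 4: unchanged (A[4] not included)
P[k] for k >= 4: shift by delta = 5
  P[0] = -8 + 0 = -8
  P[1] = 12 + 0 = 12
  P[2] = 17 + 0 = 17
  P[3] = 17 + 0 = 17
  P[4] = 19 + 5 = 24
  P[5] = 20 + 5 = 25
  P[6] = 14 + 5 = 19
  P[7] = 19 + 5 = 24

Answer: [-8, 12, 17, 17, 24, 25, 19, 24]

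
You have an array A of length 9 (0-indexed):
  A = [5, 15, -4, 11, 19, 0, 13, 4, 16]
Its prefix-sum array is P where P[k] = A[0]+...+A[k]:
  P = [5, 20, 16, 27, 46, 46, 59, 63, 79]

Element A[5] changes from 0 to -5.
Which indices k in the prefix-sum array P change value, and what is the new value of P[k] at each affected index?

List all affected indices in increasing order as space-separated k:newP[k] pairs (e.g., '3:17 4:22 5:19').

Answer: 5:41 6:54 7:58 8:74

Derivation:
P[k] = A[0] + ... + A[k]
P[k] includes A[5] iff k >= 5
Affected indices: 5, 6, ..., 8; delta = -5
  P[5]: 46 + -5 = 41
  P[6]: 59 + -5 = 54
  P[7]: 63 + -5 = 58
  P[8]: 79 + -5 = 74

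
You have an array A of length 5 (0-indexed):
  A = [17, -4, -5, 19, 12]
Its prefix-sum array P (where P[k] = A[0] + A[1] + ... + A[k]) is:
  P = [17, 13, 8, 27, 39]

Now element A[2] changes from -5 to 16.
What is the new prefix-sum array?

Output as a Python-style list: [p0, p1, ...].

Change: A[2] -5 -> 16, delta = 21
P[k] for k < 2: unchanged (A[2] not included)
P[k] for k >= 2: shift by delta = 21
  P[0] = 17 + 0 = 17
  P[1] = 13 + 0 = 13
  P[2] = 8 + 21 = 29
  P[3] = 27 + 21 = 48
  P[4] = 39 + 21 = 60

Answer: [17, 13, 29, 48, 60]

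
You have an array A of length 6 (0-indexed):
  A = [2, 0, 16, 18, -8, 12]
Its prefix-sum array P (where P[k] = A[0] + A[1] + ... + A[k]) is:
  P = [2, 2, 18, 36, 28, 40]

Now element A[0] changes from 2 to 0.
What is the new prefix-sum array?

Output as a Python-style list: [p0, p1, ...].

Change: A[0] 2 -> 0, delta = -2
P[k] for k < 0: unchanged (A[0] not included)
P[k] for k >= 0: shift by delta = -2
  P[0] = 2 + -2 = 0
  P[1] = 2 + -2 = 0
  P[2] = 18 + -2 = 16
  P[3] = 36 + -2 = 34
  P[4] = 28 + -2 = 26
  P[5] = 40 + -2 = 38

Answer: [0, 0, 16, 34, 26, 38]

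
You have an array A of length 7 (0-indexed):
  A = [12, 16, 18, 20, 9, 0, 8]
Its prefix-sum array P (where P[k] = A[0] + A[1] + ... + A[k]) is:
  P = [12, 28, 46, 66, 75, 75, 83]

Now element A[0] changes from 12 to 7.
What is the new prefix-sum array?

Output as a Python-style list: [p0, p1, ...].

Answer: [7, 23, 41, 61, 70, 70, 78]

Derivation:
Change: A[0] 12 -> 7, delta = -5
P[k] for k < 0: unchanged (A[0] not included)
P[k] for k >= 0: shift by delta = -5
  P[0] = 12 + -5 = 7
  P[1] = 28 + -5 = 23
  P[2] = 46 + -5 = 41
  P[3] = 66 + -5 = 61
  P[4] = 75 + -5 = 70
  P[5] = 75 + -5 = 70
  P[6] = 83 + -5 = 78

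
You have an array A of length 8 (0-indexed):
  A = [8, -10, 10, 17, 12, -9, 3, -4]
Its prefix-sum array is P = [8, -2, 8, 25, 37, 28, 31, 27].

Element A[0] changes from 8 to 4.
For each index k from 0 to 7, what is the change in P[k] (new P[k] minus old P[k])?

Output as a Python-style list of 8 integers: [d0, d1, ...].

Element change: A[0] 8 -> 4, delta = -4
For k < 0: P[k] unchanged, delta_P[k] = 0
For k >= 0: P[k] shifts by exactly -4
Delta array: [-4, -4, -4, -4, -4, -4, -4, -4]

Answer: [-4, -4, -4, -4, -4, -4, -4, -4]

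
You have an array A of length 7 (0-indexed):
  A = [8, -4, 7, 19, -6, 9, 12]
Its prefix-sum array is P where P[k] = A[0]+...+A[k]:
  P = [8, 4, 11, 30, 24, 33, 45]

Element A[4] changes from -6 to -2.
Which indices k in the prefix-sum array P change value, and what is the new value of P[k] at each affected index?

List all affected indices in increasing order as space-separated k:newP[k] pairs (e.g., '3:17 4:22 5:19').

Answer: 4:28 5:37 6:49

Derivation:
P[k] = A[0] + ... + A[k]
P[k] includes A[4] iff k >= 4
Affected indices: 4, 5, ..., 6; delta = 4
  P[4]: 24 + 4 = 28
  P[5]: 33 + 4 = 37
  P[6]: 45 + 4 = 49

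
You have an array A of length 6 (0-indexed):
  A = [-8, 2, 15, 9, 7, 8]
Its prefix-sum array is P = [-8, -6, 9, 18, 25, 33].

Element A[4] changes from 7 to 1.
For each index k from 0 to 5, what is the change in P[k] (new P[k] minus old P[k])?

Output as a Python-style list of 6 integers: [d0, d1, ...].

Answer: [0, 0, 0, 0, -6, -6]

Derivation:
Element change: A[4] 7 -> 1, delta = -6
For k < 4: P[k] unchanged, delta_P[k] = 0
For k >= 4: P[k] shifts by exactly -6
Delta array: [0, 0, 0, 0, -6, -6]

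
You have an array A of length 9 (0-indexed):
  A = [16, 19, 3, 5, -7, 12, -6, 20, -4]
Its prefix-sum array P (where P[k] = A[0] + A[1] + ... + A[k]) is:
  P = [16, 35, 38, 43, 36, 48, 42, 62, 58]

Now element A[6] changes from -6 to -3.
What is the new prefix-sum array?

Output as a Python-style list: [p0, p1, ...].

Answer: [16, 35, 38, 43, 36, 48, 45, 65, 61]

Derivation:
Change: A[6] -6 -> -3, delta = 3
P[k] for k < 6: unchanged (A[6] not included)
P[k] for k >= 6: shift by delta = 3
  P[0] = 16 + 0 = 16
  P[1] = 35 + 0 = 35
  P[2] = 38 + 0 = 38
  P[3] = 43 + 0 = 43
  P[4] = 36 + 0 = 36
  P[5] = 48 + 0 = 48
  P[6] = 42 + 3 = 45
  P[7] = 62 + 3 = 65
  P[8] = 58 + 3 = 61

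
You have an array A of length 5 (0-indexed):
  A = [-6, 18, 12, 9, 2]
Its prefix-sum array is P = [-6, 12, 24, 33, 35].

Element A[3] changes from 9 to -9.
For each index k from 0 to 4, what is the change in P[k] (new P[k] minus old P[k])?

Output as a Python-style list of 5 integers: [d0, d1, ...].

Answer: [0, 0, 0, -18, -18]

Derivation:
Element change: A[3] 9 -> -9, delta = -18
For k < 3: P[k] unchanged, delta_P[k] = 0
For k >= 3: P[k] shifts by exactly -18
Delta array: [0, 0, 0, -18, -18]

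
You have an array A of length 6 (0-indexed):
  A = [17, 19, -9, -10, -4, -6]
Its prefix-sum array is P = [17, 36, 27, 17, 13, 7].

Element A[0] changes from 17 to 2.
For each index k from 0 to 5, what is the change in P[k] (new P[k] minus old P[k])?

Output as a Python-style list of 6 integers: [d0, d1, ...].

Answer: [-15, -15, -15, -15, -15, -15]

Derivation:
Element change: A[0] 17 -> 2, delta = -15
For k < 0: P[k] unchanged, delta_P[k] = 0
For k >= 0: P[k] shifts by exactly -15
Delta array: [-15, -15, -15, -15, -15, -15]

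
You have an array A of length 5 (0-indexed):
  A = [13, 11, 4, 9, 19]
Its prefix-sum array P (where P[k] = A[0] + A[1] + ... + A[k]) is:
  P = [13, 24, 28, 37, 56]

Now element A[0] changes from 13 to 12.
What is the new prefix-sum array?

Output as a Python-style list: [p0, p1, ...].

Answer: [12, 23, 27, 36, 55]

Derivation:
Change: A[0] 13 -> 12, delta = -1
P[k] for k < 0: unchanged (A[0] not included)
P[k] for k >= 0: shift by delta = -1
  P[0] = 13 + -1 = 12
  P[1] = 24 + -1 = 23
  P[2] = 28 + -1 = 27
  P[3] = 37 + -1 = 36
  P[4] = 56 + -1 = 55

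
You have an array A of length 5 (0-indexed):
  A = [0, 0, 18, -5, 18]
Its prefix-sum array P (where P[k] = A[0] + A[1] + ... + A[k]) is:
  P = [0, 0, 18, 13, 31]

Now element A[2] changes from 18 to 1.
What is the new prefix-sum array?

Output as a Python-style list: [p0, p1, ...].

Change: A[2] 18 -> 1, delta = -17
P[k] for k < 2: unchanged (A[2] not included)
P[k] for k >= 2: shift by delta = -17
  P[0] = 0 + 0 = 0
  P[1] = 0 + 0 = 0
  P[2] = 18 + -17 = 1
  P[3] = 13 + -17 = -4
  P[4] = 31 + -17 = 14

Answer: [0, 0, 1, -4, 14]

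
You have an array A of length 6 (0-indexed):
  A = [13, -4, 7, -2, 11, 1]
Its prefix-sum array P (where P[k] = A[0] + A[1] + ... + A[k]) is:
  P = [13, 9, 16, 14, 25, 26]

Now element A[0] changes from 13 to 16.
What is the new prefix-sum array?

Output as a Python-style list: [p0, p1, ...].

Change: A[0] 13 -> 16, delta = 3
P[k] for k < 0: unchanged (A[0] not included)
P[k] for k >= 0: shift by delta = 3
  P[0] = 13 + 3 = 16
  P[1] = 9 + 3 = 12
  P[2] = 16 + 3 = 19
  P[3] = 14 + 3 = 17
  P[4] = 25 + 3 = 28
  P[5] = 26 + 3 = 29

Answer: [16, 12, 19, 17, 28, 29]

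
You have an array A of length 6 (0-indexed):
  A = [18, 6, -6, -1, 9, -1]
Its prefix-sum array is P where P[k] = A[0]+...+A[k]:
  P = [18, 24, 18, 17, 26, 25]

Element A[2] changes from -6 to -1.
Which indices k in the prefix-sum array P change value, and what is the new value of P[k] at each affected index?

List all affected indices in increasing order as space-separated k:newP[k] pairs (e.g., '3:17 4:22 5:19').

P[k] = A[0] + ... + A[k]
P[k] includes A[2] iff k >= 2
Affected indices: 2, 3, ..., 5; delta = 5
  P[2]: 18 + 5 = 23
  P[3]: 17 + 5 = 22
  P[4]: 26 + 5 = 31
  P[5]: 25 + 5 = 30

Answer: 2:23 3:22 4:31 5:30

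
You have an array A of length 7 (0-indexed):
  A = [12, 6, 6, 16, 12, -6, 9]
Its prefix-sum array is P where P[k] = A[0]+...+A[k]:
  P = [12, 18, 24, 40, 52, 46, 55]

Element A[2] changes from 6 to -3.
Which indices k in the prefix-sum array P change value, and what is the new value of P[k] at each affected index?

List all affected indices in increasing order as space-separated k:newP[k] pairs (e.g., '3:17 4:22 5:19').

Answer: 2:15 3:31 4:43 5:37 6:46

Derivation:
P[k] = A[0] + ... + A[k]
P[k] includes A[2] iff k >= 2
Affected indices: 2, 3, ..., 6; delta = -9
  P[2]: 24 + -9 = 15
  P[3]: 40 + -9 = 31
  P[4]: 52 + -9 = 43
  P[5]: 46 + -9 = 37
  P[6]: 55 + -9 = 46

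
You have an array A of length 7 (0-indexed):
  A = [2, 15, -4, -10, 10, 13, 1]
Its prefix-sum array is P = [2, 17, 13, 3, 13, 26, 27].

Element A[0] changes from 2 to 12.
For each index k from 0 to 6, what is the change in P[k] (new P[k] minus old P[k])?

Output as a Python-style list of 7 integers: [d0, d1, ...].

Answer: [10, 10, 10, 10, 10, 10, 10]

Derivation:
Element change: A[0] 2 -> 12, delta = 10
For k < 0: P[k] unchanged, delta_P[k] = 0
For k >= 0: P[k] shifts by exactly 10
Delta array: [10, 10, 10, 10, 10, 10, 10]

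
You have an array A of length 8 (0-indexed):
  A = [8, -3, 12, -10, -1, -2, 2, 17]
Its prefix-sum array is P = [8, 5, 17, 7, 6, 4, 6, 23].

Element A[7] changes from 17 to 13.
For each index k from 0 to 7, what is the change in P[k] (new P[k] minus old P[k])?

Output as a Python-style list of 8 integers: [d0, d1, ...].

Answer: [0, 0, 0, 0, 0, 0, 0, -4]

Derivation:
Element change: A[7] 17 -> 13, delta = -4
For k < 7: P[k] unchanged, delta_P[k] = 0
For k >= 7: P[k] shifts by exactly -4
Delta array: [0, 0, 0, 0, 0, 0, 0, -4]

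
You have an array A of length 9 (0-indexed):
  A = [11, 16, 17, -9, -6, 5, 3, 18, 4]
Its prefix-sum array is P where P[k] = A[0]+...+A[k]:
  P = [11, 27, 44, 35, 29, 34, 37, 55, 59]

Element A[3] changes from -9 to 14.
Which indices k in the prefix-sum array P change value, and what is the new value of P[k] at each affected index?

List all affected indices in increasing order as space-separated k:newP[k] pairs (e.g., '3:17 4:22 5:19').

P[k] = A[0] + ... + A[k]
P[k] includes A[3] iff k >= 3
Affected indices: 3, 4, ..., 8; delta = 23
  P[3]: 35 + 23 = 58
  P[4]: 29 + 23 = 52
  P[5]: 34 + 23 = 57
  P[6]: 37 + 23 = 60
  P[7]: 55 + 23 = 78
  P[8]: 59 + 23 = 82

Answer: 3:58 4:52 5:57 6:60 7:78 8:82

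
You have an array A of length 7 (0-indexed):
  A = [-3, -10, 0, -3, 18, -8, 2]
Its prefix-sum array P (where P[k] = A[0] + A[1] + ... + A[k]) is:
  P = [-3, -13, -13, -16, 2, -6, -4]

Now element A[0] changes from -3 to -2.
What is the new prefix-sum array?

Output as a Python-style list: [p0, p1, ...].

Change: A[0] -3 -> -2, delta = 1
P[k] for k < 0: unchanged (A[0] not included)
P[k] for k >= 0: shift by delta = 1
  P[0] = -3 + 1 = -2
  P[1] = -13 + 1 = -12
  P[2] = -13 + 1 = -12
  P[3] = -16 + 1 = -15
  P[4] = 2 + 1 = 3
  P[5] = -6 + 1 = -5
  P[6] = -4 + 1 = -3

Answer: [-2, -12, -12, -15, 3, -5, -3]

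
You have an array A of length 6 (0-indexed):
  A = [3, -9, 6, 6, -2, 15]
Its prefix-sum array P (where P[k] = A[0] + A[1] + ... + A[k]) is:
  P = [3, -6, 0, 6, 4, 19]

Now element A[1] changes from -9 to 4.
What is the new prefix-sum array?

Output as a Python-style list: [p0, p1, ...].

Change: A[1] -9 -> 4, delta = 13
P[k] for k < 1: unchanged (A[1] not included)
P[k] for k >= 1: shift by delta = 13
  P[0] = 3 + 0 = 3
  P[1] = -6 + 13 = 7
  P[2] = 0 + 13 = 13
  P[3] = 6 + 13 = 19
  P[4] = 4 + 13 = 17
  P[5] = 19 + 13 = 32

Answer: [3, 7, 13, 19, 17, 32]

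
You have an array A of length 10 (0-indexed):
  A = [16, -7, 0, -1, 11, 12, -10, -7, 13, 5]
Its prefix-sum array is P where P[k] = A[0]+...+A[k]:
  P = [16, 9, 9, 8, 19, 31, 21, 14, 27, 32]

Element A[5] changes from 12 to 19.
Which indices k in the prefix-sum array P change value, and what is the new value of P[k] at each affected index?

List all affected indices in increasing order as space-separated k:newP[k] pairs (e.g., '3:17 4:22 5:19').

Answer: 5:38 6:28 7:21 8:34 9:39

Derivation:
P[k] = A[0] + ... + A[k]
P[k] includes A[5] iff k >= 5
Affected indices: 5, 6, ..., 9; delta = 7
  P[5]: 31 + 7 = 38
  P[6]: 21 + 7 = 28
  P[7]: 14 + 7 = 21
  P[8]: 27 + 7 = 34
  P[9]: 32 + 7 = 39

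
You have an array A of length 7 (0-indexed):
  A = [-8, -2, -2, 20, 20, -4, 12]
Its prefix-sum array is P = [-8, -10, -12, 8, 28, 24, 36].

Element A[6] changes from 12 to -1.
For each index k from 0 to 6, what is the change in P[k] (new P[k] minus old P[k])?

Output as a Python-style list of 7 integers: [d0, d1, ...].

Answer: [0, 0, 0, 0, 0, 0, -13]

Derivation:
Element change: A[6] 12 -> -1, delta = -13
For k < 6: P[k] unchanged, delta_P[k] = 0
For k >= 6: P[k] shifts by exactly -13
Delta array: [0, 0, 0, 0, 0, 0, -13]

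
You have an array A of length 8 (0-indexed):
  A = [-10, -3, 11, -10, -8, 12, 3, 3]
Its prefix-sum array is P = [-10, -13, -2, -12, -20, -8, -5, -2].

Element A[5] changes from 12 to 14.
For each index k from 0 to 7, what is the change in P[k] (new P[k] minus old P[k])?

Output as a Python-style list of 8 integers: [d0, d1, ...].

Answer: [0, 0, 0, 0, 0, 2, 2, 2]

Derivation:
Element change: A[5] 12 -> 14, delta = 2
For k < 5: P[k] unchanged, delta_P[k] = 0
For k >= 5: P[k] shifts by exactly 2
Delta array: [0, 0, 0, 0, 0, 2, 2, 2]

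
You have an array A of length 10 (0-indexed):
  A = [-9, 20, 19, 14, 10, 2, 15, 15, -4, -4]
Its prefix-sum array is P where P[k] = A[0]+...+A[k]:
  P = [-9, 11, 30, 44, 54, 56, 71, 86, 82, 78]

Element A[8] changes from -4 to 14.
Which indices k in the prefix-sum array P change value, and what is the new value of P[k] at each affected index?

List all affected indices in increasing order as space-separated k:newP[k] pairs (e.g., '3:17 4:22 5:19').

P[k] = A[0] + ... + A[k]
P[k] includes A[8] iff k >= 8
Affected indices: 8, 9, ..., 9; delta = 18
  P[8]: 82 + 18 = 100
  P[9]: 78 + 18 = 96

Answer: 8:100 9:96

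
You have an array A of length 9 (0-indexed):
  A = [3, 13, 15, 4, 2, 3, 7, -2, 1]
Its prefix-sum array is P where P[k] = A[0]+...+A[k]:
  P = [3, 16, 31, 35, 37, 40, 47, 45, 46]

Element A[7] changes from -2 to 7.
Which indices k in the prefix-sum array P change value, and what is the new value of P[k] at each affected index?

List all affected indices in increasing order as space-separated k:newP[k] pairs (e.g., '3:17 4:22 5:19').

Answer: 7:54 8:55

Derivation:
P[k] = A[0] + ... + A[k]
P[k] includes A[7] iff k >= 7
Affected indices: 7, 8, ..., 8; delta = 9
  P[7]: 45 + 9 = 54
  P[8]: 46 + 9 = 55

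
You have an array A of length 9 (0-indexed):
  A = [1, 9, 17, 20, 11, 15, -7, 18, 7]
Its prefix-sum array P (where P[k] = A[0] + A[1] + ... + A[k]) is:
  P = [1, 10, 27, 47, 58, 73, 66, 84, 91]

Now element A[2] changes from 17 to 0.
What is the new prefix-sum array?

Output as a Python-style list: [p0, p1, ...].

Change: A[2] 17 -> 0, delta = -17
P[k] for k < 2: unchanged (A[2] not included)
P[k] for k >= 2: shift by delta = -17
  P[0] = 1 + 0 = 1
  P[1] = 10 + 0 = 10
  P[2] = 27 + -17 = 10
  P[3] = 47 + -17 = 30
  P[4] = 58 + -17 = 41
  P[5] = 73 + -17 = 56
  P[6] = 66 + -17 = 49
  P[7] = 84 + -17 = 67
  P[8] = 91 + -17 = 74

Answer: [1, 10, 10, 30, 41, 56, 49, 67, 74]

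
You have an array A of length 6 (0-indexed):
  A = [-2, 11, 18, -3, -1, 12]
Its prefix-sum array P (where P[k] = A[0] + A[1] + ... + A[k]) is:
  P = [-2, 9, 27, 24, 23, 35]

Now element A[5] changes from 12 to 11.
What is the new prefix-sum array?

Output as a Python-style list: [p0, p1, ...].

Answer: [-2, 9, 27, 24, 23, 34]

Derivation:
Change: A[5] 12 -> 11, delta = -1
P[k] for k < 5: unchanged (A[5] not included)
P[k] for k >= 5: shift by delta = -1
  P[0] = -2 + 0 = -2
  P[1] = 9 + 0 = 9
  P[2] = 27 + 0 = 27
  P[3] = 24 + 0 = 24
  P[4] = 23 + 0 = 23
  P[5] = 35 + -1 = 34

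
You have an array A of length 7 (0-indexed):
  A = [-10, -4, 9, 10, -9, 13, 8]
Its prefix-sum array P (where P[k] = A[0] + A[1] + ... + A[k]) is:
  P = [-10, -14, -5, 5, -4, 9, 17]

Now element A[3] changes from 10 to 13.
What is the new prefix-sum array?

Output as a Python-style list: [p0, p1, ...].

Answer: [-10, -14, -5, 8, -1, 12, 20]

Derivation:
Change: A[3] 10 -> 13, delta = 3
P[k] for k < 3: unchanged (A[3] not included)
P[k] for k >= 3: shift by delta = 3
  P[0] = -10 + 0 = -10
  P[1] = -14 + 0 = -14
  P[2] = -5 + 0 = -5
  P[3] = 5 + 3 = 8
  P[4] = -4 + 3 = -1
  P[5] = 9 + 3 = 12
  P[6] = 17 + 3 = 20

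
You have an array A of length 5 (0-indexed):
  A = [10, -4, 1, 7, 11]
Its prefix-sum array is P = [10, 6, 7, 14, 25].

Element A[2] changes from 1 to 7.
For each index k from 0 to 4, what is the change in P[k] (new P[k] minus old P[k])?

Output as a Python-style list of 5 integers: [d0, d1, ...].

Element change: A[2] 1 -> 7, delta = 6
For k < 2: P[k] unchanged, delta_P[k] = 0
For k >= 2: P[k] shifts by exactly 6
Delta array: [0, 0, 6, 6, 6]

Answer: [0, 0, 6, 6, 6]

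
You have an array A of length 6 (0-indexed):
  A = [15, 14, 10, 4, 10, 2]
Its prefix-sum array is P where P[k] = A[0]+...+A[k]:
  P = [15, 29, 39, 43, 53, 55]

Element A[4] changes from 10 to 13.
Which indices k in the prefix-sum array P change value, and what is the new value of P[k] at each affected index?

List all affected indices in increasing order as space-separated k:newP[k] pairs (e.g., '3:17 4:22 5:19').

Answer: 4:56 5:58

Derivation:
P[k] = A[0] + ... + A[k]
P[k] includes A[4] iff k >= 4
Affected indices: 4, 5, ..., 5; delta = 3
  P[4]: 53 + 3 = 56
  P[5]: 55 + 3 = 58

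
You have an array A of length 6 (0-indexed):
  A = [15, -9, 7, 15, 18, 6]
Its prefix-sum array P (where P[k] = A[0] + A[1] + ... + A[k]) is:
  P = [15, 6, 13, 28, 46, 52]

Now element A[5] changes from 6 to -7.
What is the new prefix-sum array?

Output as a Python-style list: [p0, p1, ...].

Answer: [15, 6, 13, 28, 46, 39]

Derivation:
Change: A[5] 6 -> -7, delta = -13
P[k] for k < 5: unchanged (A[5] not included)
P[k] for k >= 5: shift by delta = -13
  P[0] = 15 + 0 = 15
  P[1] = 6 + 0 = 6
  P[2] = 13 + 0 = 13
  P[3] = 28 + 0 = 28
  P[4] = 46 + 0 = 46
  P[5] = 52 + -13 = 39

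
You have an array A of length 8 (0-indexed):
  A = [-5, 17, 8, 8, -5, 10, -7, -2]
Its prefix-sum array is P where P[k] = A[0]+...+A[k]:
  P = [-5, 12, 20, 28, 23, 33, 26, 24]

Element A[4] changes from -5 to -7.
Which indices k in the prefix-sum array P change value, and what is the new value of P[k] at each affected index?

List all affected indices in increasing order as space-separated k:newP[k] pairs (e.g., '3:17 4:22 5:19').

P[k] = A[0] + ... + A[k]
P[k] includes A[4] iff k >= 4
Affected indices: 4, 5, ..., 7; delta = -2
  P[4]: 23 + -2 = 21
  P[5]: 33 + -2 = 31
  P[6]: 26 + -2 = 24
  P[7]: 24 + -2 = 22

Answer: 4:21 5:31 6:24 7:22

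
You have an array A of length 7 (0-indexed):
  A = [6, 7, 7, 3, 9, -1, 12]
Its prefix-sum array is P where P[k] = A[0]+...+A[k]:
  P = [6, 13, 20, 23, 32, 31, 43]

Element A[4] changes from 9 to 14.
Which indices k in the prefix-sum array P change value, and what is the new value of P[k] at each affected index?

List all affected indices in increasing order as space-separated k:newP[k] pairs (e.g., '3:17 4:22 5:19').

P[k] = A[0] + ... + A[k]
P[k] includes A[4] iff k >= 4
Affected indices: 4, 5, ..., 6; delta = 5
  P[4]: 32 + 5 = 37
  P[5]: 31 + 5 = 36
  P[6]: 43 + 5 = 48

Answer: 4:37 5:36 6:48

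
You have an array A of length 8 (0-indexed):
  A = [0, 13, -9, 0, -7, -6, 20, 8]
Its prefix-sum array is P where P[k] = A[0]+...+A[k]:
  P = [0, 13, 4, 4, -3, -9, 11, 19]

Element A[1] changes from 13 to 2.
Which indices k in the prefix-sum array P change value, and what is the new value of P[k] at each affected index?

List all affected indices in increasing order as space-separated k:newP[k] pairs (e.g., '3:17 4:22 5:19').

P[k] = A[0] + ... + A[k]
P[k] includes A[1] iff k >= 1
Affected indices: 1, 2, ..., 7; delta = -11
  P[1]: 13 + -11 = 2
  P[2]: 4 + -11 = -7
  P[3]: 4 + -11 = -7
  P[4]: -3 + -11 = -14
  P[5]: -9 + -11 = -20
  P[6]: 11 + -11 = 0
  P[7]: 19 + -11 = 8

Answer: 1:2 2:-7 3:-7 4:-14 5:-20 6:0 7:8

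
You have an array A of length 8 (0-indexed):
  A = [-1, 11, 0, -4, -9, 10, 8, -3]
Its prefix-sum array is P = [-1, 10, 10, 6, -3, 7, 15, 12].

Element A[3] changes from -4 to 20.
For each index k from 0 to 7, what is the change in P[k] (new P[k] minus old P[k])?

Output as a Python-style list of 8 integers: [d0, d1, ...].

Answer: [0, 0, 0, 24, 24, 24, 24, 24]

Derivation:
Element change: A[3] -4 -> 20, delta = 24
For k < 3: P[k] unchanged, delta_P[k] = 0
For k >= 3: P[k] shifts by exactly 24
Delta array: [0, 0, 0, 24, 24, 24, 24, 24]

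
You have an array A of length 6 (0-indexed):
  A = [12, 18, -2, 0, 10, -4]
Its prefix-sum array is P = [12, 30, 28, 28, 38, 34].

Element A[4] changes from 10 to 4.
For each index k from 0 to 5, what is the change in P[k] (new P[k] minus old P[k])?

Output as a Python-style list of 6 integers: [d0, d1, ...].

Element change: A[4] 10 -> 4, delta = -6
For k < 4: P[k] unchanged, delta_P[k] = 0
For k >= 4: P[k] shifts by exactly -6
Delta array: [0, 0, 0, 0, -6, -6]

Answer: [0, 0, 0, 0, -6, -6]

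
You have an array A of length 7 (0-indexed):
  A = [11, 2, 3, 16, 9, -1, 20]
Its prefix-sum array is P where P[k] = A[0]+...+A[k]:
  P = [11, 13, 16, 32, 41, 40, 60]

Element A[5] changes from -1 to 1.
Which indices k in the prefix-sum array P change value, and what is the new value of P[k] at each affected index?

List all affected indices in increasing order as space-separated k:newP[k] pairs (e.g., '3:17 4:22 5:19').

P[k] = A[0] + ... + A[k]
P[k] includes A[5] iff k >= 5
Affected indices: 5, 6, ..., 6; delta = 2
  P[5]: 40 + 2 = 42
  P[6]: 60 + 2 = 62

Answer: 5:42 6:62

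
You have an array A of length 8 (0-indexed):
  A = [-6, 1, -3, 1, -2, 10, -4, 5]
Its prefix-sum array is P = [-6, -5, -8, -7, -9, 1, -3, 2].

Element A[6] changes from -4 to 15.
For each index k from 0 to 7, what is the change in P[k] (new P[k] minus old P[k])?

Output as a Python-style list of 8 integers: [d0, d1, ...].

Answer: [0, 0, 0, 0, 0, 0, 19, 19]

Derivation:
Element change: A[6] -4 -> 15, delta = 19
For k < 6: P[k] unchanged, delta_P[k] = 0
For k >= 6: P[k] shifts by exactly 19
Delta array: [0, 0, 0, 0, 0, 0, 19, 19]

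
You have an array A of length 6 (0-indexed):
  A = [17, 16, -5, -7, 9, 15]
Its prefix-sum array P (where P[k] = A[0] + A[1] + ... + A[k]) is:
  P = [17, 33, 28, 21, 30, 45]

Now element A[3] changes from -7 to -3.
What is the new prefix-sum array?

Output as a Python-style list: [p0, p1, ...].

Change: A[3] -7 -> -3, delta = 4
P[k] for k < 3: unchanged (A[3] not included)
P[k] for k >= 3: shift by delta = 4
  P[0] = 17 + 0 = 17
  P[1] = 33 + 0 = 33
  P[2] = 28 + 0 = 28
  P[3] = 21 + 4 = 25
  P[4] = 30 + 4 = 34
  P[5] = 45 + 4 = 49

Answer: [17, 33, 28, 25, 34, 49]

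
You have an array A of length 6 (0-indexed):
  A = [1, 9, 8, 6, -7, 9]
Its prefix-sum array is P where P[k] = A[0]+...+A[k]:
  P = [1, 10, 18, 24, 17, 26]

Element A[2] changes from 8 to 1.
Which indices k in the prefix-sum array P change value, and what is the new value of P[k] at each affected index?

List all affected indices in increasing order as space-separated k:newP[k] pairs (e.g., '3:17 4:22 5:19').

Answer: 2:11 3:17 4:10 5:19

Derivation:
P[k] = A[0] + ... + A[k]
P[k] includes A[2] iff k >= 2
Affected indices: 2, 3, ..., 5; delta = -7
  P[2]: 18 + -7 = 11
  P[3]: 24 + -7 = 17
  P[4]: 17 + -7 = 10
  P[5]: 26 + -7 = 19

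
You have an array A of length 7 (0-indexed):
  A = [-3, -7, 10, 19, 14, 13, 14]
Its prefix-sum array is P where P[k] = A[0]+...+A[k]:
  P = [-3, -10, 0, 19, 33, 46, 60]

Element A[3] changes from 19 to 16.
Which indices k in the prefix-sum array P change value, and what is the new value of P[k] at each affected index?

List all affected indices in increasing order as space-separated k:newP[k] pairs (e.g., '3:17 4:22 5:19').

Answer: 3:16 4:30 5:43 6:57

Derivation:
P[k] = A[0] + ... + A[k]
P[k] includes A[3] iff k >= 3
Affected indices: 3, 4, ..., 6; delta = -3
  P[3]: 19 + -3 = 16
  P[4]: 33 + -3 = 30
  P[5]: 46 + -3 = 43
  P[6]: 60 + -3 = 57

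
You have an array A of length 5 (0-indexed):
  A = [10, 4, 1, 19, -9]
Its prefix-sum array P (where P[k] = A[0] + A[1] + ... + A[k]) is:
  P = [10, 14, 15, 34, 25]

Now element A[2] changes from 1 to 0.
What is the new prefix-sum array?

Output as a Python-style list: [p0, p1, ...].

Change: A[2] 1 -> 0, delta = -1
P[k] for k < 2: unchanged (A[2] not included)
P[k] for k >= 2: shift by delta = -1
  P[0] = 10 + 0 = 10
  P[1] = 14 + 0 = 14
  P[2] = 15 + -1 = 14
  P[3] = 34 + -1 = 33
  P[4] = 25 + -1 = 24

Answer: [10, 14, 14, 33, 24]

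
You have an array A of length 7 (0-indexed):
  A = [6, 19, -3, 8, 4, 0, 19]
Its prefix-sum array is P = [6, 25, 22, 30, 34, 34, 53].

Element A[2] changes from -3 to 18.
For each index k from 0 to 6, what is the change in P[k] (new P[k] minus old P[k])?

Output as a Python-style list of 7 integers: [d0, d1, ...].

Answer: [0, 0, 21, 21, 21, 21, 21]

Derivation:
Element change: A[2] -3 -> 18, delta = 21
For k < 2: P[k] unchanged, delta_P[k] = 0
For k >= 2: P[k] shifts by exactly 21
Delta array: [0, 0, 21, 21, 21, 21, 21]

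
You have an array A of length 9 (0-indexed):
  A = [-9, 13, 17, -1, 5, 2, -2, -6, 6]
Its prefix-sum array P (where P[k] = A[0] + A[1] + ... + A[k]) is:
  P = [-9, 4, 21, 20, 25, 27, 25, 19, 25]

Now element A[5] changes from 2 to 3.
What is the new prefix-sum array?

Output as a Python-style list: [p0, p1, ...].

Change: A[5] 2 -> 3, delta = 1
P[k] for k < 5: unchanged (A[5] not included)
P[k] for k >= 5: shift by delta = 1
  P[0] = -9 + 0 = -9
  P[1] = 4 + 0 = 4
  P[2] = 21 + 0 = 21
  P[3] = 20 + 0 = 20
  P[4] = 25 + 0 = 25
  P[5] = 27 + 1 = 28
  P[6] = 25 + 1 = 26
  P[7] = 19 + 1 = 20
  P[8] = 25 + 1 = 26

Answer: [-9, 4, 21, 20, 25, 28, 26, 20, 26]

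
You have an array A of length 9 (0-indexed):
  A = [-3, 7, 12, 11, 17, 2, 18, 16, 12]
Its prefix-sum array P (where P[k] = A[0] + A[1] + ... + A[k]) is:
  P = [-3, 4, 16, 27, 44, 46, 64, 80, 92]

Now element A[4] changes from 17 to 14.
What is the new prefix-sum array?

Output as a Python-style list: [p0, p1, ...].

Answer: [-3, 4, 16, 27, 41, 43, 61, 77, 89]

Derivation:
Change: A[4] 17 -> 14, delta = -3
P[k] for k < 4: unchanged (A[4] not included)
P[k] for k >= 4: shift by delta = -3
  P[0] = -3 + 0 = -3
  P[1] = 4 + 0 = 4
  P[2] = 16 + 0 = 16
  P[3] = 27 + 0 = 27
  P[4] = 44 + -3 = 41
  P[5] = 46 + -3 = 43
  P[6] = 64 + -3 = 61
  P[7] = 80 + -3 = 77
  P[8] = 92 + -3 = 89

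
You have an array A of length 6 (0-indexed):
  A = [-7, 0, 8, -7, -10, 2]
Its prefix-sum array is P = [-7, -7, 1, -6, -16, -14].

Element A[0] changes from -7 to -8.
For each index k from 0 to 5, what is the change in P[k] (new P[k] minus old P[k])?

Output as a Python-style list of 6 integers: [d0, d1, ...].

Answer: [-1, -1, -1, -1, -1, -1]

Derivation:
Element change: A[0] -7 -> -8, delta = -1
For k < 0: P[k] unchanged, delta_P[k] = 0
For k >= 0: P[k] shifts by exactly -1
Delta array: [-1, -1, -1, -1, -1, -1]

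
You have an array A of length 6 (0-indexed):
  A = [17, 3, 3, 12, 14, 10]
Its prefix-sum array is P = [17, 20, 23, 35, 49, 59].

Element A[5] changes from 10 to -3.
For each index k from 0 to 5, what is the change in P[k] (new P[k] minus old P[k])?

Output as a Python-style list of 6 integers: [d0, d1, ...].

Element change: A[5] 10 -> -3, delta = -13
For k < 5: P[k] unchanged, delta_P[k] = 0
For k >= 5: P[k] shifts by exactly -13
Delta array: [0, 0, 0, 0, 0, -13]

Answer: [0, 0, 0, 0, 0, -13]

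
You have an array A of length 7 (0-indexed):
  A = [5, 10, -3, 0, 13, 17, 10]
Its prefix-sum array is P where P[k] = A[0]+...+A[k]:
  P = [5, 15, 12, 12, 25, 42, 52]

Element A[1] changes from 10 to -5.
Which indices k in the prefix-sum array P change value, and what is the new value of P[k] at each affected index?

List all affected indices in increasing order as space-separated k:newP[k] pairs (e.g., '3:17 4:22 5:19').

P[k] = A[0] + ... + A[k]
P[k] includes A[1] iff k >= 1
Affected indices: 1, 2, ..., 6; delta = -15
  P[1]: 15 + -15 = 0
  P[2]: 12 + -15 = -3
  P[3]: 12 + -15 = -3
  P[4]: 25 + -15 = 10
  P[5]: 42 + -15 = 27
  P[6]: 52 + -15 = 37

Answer: 1:0 2:-3 3:-3 4:10 5:27 6:37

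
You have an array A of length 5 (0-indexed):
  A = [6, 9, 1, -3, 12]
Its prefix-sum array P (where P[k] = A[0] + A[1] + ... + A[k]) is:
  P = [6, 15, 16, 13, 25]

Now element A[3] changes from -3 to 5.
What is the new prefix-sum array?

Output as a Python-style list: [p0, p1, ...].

Change: A[3] -3 -> 5, delta = 8
P[k] for k < 3: unchanged (A[3] not included)
P[k] for k >= 3: shift by delta = 8
  P[0] = 6 + 0 = 6
  P[1] = 15 + 0 = 15
  P[2] = 16 + 0 = 16
  P[3] = 13 + 8 = 21
  P[4] = 25 + 8 = 33

Answer: [6, 15, 16, 21, 33]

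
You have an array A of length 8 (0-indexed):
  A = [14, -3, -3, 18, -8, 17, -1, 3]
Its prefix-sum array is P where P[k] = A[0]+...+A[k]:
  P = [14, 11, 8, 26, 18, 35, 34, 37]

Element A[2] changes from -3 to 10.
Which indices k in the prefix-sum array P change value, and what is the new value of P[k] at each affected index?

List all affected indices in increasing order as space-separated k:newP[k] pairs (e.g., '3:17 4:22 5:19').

Answer: 2:21 3:39 4:31 5:48 6:47 7:50

Derivation:
P[k] = A[0] + ... + A[k]
P[k] includes A[2] iff k >= 2
Affected indices: 2, 3, ..., 7; delta = 13
  P[2]: 8 + 13 = 21
  P[3]: 26 + 13 = 39
  P[4]: 18 + 13 = 31
  P[5]: 35 + 13 = 48
  P[6]: 34 + 13 = 47
  P[7]: 37 + 13 = 50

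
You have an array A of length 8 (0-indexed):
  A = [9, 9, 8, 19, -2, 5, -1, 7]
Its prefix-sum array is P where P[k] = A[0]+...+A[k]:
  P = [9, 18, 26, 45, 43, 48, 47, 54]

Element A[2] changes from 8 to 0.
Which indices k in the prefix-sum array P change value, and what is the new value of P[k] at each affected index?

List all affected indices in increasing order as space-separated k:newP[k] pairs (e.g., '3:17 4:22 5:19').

Answer: 2:18 3:37 4:35 5:40 6:39 7:46

Derivation:
P[k] = A[0] + ... + A[k]
P[k] includes A[2] iff k >= 2
Affected indices: 2, 3, ..., 7; delta = -8
  P[2]: 26 + -8 = 18
  P[3]: 45 + -8 = 37
  P[4]: 43 + -8 = 35
  P[5]: 48 + -8 = 40
  P[6]: 47 + -8 = 39
  P[7]: 54 + -8 = 46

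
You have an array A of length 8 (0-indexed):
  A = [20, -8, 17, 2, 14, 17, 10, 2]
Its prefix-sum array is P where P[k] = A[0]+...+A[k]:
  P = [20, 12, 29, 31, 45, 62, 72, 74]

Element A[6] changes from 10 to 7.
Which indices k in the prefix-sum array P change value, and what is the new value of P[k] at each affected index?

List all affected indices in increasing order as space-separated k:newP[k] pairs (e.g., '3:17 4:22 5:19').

Answer: 6:69 7:71

Derivation:
P[k] = A[0] + ... + A[k]
P[k] includes A[6] iff k >= 6
Affected indices: 6, 7, ..., 7; delta = -3
  P[6]: 72 + -3 = 69
  P[7]: 74 + -3 = 71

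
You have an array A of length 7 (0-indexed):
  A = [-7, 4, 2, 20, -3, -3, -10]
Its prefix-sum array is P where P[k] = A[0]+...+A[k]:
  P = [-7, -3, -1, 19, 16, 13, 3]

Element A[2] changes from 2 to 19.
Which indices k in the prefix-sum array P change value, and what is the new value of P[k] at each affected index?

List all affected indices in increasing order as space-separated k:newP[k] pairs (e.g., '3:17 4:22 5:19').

Answer: 2:16 3:36 4:33 5:30 6:20

Derivation:
P[k] = A[0] + ... + A[k]
P[k] includes A[2] iff k >= 2
Affected indices: 2, 3, ..., 6; delta = 17
  P[2]: -1 + 17 = 16
  P[3]: 19 + 17 = 36
  P[4]: 16 + 17 = 33
  P[5]: 13 + 17 = 30
  P[6]: 3 + 17 = 20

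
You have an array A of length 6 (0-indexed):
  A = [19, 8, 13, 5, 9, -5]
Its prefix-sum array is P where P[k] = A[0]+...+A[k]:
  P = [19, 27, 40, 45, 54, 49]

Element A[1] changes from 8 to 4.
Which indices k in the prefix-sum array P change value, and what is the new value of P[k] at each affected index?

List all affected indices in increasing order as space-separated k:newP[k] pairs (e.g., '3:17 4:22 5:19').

P[k] = A[0] + ... + A[k]
P[k] includes A[1] iff k >= 1
Affected indices: 1, 2, ..., 5; delta = -4
  P[1]: 27 + -4 = 23
  P[2]: 40 + -4 = 36
  P[3]: 45 + -4 = 41
  P[4]: 54 + -4 = 50
  P[5]: 49 + -4 = 45

Answer: 1:23 2:36 3:41 4:50 5:45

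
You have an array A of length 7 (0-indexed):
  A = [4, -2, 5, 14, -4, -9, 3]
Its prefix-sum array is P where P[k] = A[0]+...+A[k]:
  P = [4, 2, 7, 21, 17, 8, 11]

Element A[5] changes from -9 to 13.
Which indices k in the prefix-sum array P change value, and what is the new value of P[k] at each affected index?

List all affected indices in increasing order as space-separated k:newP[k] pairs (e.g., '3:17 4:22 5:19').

P[k] = A[0] + ... + A[k]
P[k] includes A[5] iff k >= 5
Affected indices: 5, 6, ..., 6; delta = 22
  P[5]: 8 + 22 = 30
  P[6]: 11 + 22 = 33

Answer: 5:30 6:33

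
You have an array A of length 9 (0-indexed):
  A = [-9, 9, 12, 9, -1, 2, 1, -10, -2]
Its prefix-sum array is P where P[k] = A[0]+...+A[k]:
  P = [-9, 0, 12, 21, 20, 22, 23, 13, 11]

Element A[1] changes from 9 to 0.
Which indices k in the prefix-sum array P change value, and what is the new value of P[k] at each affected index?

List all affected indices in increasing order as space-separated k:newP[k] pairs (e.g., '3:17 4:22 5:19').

P[k] = A[0] + ... + A[k]
P[k] includes A[1] iff k >= 1
Affected indices: 1, 2, ..., 8; delta = -9
  P[1]: 0 + -9 = -9
  P[2]: 12 + -9 = 3
  P[3]: 21 + -9 = 12
  P[4]: 20 + -9 = 11
  P[5]: 22 + -9 = 13
  P[6]: 23 + -9 = 14
  P[7]: 13 + -9 = 4
  P[8]: 11 + -9 = 2

Answer: 1:-9 2:3 3:12 4:11 5:13 6:14 7:4 8:2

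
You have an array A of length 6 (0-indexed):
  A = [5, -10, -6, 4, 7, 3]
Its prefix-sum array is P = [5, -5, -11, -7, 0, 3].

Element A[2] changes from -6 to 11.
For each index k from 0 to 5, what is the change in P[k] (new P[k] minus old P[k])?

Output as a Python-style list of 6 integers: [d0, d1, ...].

Element change: A[2] -6 -> 11, delta = 17
For k < 2: P[k] unchanged, delta_P[k] = 0
For k >= 2: P[k] shifts by exactly 17
Delta array: [0, 0, 17, 17, 17, 17]

Answer: [0, 0, 17, 17, 17, 17]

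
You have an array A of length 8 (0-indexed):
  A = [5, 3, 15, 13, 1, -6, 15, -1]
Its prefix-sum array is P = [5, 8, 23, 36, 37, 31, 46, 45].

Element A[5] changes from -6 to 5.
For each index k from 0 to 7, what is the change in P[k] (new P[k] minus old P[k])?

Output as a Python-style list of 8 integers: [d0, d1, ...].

Answer: [0, 0, 0, 0, 0, 11, 11, 11]

Derivation:
Element change: A[5] -6 -> 5, delta = 11
For k < 5: P[k] unchanged, delta_P[k] = 0
For k >= 5: P[k] shifts by exactly 11
Delta array: [0, 0, 0, 0, 0, 11, 11, 11]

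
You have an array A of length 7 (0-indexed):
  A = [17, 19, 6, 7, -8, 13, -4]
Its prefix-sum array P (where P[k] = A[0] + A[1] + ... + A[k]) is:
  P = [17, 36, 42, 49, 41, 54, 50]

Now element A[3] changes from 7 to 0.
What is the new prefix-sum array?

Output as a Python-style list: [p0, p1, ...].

Change: A[3] 7 -> 0, delta = -7
P[k] for k < 3: unchanged (A[3] not included)
P[k] for k >= 3: shift by delta = -7
  P[0] = 17 + 0 = 17
  P[1] = 36 + 0 = 36
  P[2] = 42 + 0 = 42
  P[3] = 49 + -7 = 42
  P[4] = 41 + -7 = 34
  P[5] = 54 + -7 = 47
  P[6] = 50 + -7 = 43

Answer: [17, 36, 42, 42, 34, 47, 43]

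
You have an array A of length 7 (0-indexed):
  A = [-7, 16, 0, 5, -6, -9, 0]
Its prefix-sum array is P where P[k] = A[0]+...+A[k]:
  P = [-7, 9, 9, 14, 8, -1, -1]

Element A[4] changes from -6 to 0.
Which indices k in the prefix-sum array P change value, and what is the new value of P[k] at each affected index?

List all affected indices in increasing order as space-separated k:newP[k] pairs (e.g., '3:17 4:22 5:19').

Answer: 4:14 5:5 6:5

Derivation:
P[k] = A[0] + ... + A[k]
P[k] includes A[4] iff k >= 4
Affected indices: 4, 5, ..., 6; delta = 6
  P[4]: 8 + 6 = 14
  P[5]: -1 + 6 = 5
  P[6]: -1 + 6 = 5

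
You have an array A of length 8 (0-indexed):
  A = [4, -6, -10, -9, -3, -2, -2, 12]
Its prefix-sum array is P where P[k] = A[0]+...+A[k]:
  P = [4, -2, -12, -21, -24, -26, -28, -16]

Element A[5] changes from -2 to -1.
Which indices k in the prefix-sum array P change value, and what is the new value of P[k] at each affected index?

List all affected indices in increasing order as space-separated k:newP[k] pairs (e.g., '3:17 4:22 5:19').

Answer: 5:-25 6:-27 7:-15

Derivation:
P[k] = A[0] + ... + A[k]
P[k] includes A[5] iff k >= 5
Affected indices: 5, 6, ..., 7; delta = 1
  P[5]: -26 + 1 = -25
  P[6]: -28 + 1 = -27
  P[7]: -16 + 1 = -15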